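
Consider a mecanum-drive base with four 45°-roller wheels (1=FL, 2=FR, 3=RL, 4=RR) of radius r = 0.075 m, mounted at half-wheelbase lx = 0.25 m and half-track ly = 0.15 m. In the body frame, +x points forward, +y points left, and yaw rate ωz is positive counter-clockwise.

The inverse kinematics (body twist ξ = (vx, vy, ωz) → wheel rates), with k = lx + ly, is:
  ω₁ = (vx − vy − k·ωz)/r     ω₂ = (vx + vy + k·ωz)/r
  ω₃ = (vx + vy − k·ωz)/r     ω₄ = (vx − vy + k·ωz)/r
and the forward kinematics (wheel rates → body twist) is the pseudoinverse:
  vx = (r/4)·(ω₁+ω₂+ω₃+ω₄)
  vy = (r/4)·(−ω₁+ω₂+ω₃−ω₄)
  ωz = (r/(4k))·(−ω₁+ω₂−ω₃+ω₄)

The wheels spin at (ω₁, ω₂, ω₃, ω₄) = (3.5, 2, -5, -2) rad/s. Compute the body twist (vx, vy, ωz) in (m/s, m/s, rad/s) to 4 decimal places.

(-0.0281, -0.0844, 0.0703)

k = lx + ly = 0.25 + 0.15 = 0.4000
ω₁+ω₂+ω₃+ω₄ = -1.5000  →  vx = (0.075/4)·-1.5000 = -0.0281
−ω₁+ω₂+ω₃−ω₄ = -4.5000  →  vy = (0.075/4)·-4.5000 = -0.0844
−ω₁+ω₂−ω₃+ω₄ = 1.5000  →  ωz = (0.075/1.6000)·1.5000 = 0.0703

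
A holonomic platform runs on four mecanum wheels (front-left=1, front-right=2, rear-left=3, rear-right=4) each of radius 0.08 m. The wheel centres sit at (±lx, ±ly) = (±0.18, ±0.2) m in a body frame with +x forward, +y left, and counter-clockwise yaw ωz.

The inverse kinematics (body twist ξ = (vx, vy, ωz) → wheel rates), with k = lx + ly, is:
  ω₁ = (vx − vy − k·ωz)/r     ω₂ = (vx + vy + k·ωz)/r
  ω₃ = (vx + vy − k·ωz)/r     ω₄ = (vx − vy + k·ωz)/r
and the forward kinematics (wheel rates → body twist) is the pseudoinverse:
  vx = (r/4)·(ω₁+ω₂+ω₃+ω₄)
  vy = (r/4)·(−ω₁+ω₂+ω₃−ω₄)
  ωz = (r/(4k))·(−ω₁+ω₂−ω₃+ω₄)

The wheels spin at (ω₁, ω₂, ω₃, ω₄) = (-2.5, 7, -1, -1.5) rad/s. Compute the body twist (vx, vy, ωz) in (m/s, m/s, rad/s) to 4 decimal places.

k = lx + ly = 0.18 + 0.2 = 0.3800
ω₁+ω₂+ω₃+ω₄ = 2.0000  →  vx = (0.08/4)·2.0000 = 0.0400
−ω₁+ω₂+ω₃−ω₄ = 10.0000  →  vy = (0.08/4)·10.0000 = 0.2000
−ω₁+ω₂−ω₃+ω₄ = 9.0000  →  ωz = (0.08/1.5200)·9.0000 = 0.4737

(0.0400, 0.2000, 0.4737)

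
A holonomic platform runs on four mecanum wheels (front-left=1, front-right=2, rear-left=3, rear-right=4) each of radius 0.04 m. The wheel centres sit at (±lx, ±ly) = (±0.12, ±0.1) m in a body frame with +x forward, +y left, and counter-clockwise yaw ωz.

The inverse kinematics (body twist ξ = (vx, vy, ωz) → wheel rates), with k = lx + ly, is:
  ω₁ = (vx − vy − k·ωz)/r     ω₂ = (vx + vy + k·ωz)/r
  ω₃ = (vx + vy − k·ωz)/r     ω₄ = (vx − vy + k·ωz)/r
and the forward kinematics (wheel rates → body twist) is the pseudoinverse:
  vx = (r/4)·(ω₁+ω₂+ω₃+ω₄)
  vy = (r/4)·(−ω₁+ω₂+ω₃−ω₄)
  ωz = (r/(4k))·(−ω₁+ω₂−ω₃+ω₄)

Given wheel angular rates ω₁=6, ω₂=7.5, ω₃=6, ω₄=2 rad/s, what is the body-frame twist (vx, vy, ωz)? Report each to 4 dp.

k = lx + ly = 0.12 + 0.1 = 0.2200
ω₁+ω₂+ω₃+ω₄ = 21.5000  →  vx = (0.04/4)·21.5000 = 0.2150
−ω₁+ω₂+ω₃−ω₄ = 5.5000  →  vy = (0.04/4)·5.5000 = 0.0550
−ω₁+ω₂−ω₃+ω₄ = -2.5000  →  ωz = (0.04/0.8800)·-2.5000 = -0.1136

(0.2150, 0.0550, -0.1136)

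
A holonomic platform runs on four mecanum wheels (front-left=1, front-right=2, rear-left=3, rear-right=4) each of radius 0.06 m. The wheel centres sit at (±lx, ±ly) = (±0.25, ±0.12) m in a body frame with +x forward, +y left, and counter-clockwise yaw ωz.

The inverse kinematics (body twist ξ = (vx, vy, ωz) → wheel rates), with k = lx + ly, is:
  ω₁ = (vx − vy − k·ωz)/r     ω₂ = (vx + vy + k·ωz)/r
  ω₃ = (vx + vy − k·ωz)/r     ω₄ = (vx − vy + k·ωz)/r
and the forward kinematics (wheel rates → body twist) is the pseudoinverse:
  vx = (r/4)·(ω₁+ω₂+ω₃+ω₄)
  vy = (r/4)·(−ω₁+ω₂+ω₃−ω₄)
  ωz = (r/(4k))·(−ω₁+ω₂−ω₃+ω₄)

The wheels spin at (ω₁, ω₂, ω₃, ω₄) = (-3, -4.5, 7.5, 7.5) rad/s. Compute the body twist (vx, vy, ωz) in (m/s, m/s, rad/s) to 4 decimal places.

k = lx + ly = 0.25 + 0.12 = 0.3700
ω₁+ω₂+ω₃+ω₄ = 7.5000  →  vx = (0.06/4)·7.5000 = 0.1125
−ω₁+ω₂+ω₃−ω₄ = -1.5000  →  vy = (0.06/4)·-1.5000 = -0.0225
−ω₁+ω₂−ω₃+ω₄ = -1.5000  →  ωz = (0.06/1.4800)·-1.5000 = -0.0608

(0.1125, -0.0225, -0.0608)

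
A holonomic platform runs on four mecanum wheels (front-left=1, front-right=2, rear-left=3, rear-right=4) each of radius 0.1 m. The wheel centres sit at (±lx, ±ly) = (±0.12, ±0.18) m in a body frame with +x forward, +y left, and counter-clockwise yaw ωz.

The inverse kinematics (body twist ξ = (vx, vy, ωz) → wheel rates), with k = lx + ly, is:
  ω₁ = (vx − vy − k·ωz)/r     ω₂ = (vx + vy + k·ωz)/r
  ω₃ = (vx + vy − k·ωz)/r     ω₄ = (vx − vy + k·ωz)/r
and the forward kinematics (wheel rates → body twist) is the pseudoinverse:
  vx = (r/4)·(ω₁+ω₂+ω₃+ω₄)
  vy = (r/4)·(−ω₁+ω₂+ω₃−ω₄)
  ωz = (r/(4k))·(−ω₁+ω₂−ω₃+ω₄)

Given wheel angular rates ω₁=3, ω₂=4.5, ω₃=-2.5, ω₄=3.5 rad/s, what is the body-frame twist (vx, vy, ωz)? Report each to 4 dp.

(0.2125, -0.1125, 0.6250)

k = lx + ly = 0.12 + 0.18 = 0.3000
ω₁+ω₂+ω₃+ω₄ = 8.5000  →  vx = (0.1/4)·8.5000 = 0.2125
−ω₁+ω₂+ω₃−ω₄ = -4.5000  →  vy = (0.1/4)·-4.5000 = -0.1125
−ω₁+ω₂−ω₃+ω₄ = 7.5000  →  ωz = (0.1/1.2000)·7.5000 = 0.6250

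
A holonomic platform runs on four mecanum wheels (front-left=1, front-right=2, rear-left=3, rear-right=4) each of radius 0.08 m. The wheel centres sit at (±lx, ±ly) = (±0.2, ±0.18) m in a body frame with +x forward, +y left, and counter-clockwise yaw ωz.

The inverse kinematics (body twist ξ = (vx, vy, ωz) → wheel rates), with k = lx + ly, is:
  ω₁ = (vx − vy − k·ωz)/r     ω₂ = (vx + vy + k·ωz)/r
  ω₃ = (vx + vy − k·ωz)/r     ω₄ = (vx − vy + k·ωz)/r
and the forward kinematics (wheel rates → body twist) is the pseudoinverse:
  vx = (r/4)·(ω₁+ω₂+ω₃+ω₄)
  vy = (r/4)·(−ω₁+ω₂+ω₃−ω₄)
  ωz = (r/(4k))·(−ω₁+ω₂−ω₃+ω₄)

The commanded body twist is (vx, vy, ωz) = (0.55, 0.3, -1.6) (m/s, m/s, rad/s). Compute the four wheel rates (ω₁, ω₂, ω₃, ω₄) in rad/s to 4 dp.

k = lx + ly = 0.2 + 0.18 = 0.3800;  k·ωz = 0.3800·-1.6 = -0.6080
ω₁ (FL) = (vx − vy − k·ωz)/r = 0.8580/0.08 = 10.7250
ω₂ (FR) = (vx + vy + k·ωz)/r = 0.2420/0.08 = 3.0250
ω₃ (RL) = (vx + vy − k·ωz)/r = 1.4580/0.08 = 18.2250
ω₄ (RR) = (vx − vy + k·ωz)/r = -0.3580/0.08 = -4.4750

(10.7250, 3.0250, 18.2250, -4.4750)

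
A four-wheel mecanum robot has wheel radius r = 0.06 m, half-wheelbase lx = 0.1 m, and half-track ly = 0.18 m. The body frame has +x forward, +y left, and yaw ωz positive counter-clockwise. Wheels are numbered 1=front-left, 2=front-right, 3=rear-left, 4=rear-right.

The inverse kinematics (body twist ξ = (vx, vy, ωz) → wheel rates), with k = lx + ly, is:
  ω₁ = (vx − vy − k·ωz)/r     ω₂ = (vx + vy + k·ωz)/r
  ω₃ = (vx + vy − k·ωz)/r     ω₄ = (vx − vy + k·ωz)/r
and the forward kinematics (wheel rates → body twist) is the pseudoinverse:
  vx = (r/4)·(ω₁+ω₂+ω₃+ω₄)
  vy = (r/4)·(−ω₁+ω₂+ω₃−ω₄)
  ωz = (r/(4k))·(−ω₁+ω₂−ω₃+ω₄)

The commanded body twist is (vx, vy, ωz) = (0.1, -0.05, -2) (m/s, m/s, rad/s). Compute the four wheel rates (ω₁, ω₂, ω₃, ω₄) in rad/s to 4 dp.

k = lx + ly = 0.1 + 0.18 = 0.2800;  k·ωz = 0.2800·-2 = -0.5600
ω₁ (FL) = (vx − vy − k·ωz)/r = 0.7100/0.06 = 11.8333
ω₂ (FR) = (vx + vy + k·ωz)/r = -0.5100/0.06 = -8.5000
ω₃ (RL) = (vx + vy − k·ωz)/r = 0.6100/0.06 = 10.1667
ω₄ (RR) = (vx − vy + k·ωz)/r = -0.4100/0.06 = -6.8333

(11.8333, -8.5000, 10.1667, -6.8333)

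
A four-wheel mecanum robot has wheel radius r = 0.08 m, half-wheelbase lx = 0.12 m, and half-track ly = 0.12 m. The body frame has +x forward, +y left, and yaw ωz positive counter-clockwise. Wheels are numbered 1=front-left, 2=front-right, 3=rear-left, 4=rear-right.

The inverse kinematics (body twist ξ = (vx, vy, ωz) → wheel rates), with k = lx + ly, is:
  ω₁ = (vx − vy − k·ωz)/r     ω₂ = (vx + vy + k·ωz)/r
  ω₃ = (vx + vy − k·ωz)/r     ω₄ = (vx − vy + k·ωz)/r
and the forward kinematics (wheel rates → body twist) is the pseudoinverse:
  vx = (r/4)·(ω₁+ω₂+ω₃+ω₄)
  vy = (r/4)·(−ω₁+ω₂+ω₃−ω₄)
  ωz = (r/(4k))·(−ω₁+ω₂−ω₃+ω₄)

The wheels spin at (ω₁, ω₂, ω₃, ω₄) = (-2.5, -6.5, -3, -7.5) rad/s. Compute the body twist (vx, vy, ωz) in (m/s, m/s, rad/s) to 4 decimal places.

(-0.3900, 0.0100, -0.7083)

k = lx + ly = 0.12 + 0.12 = 0.2400
ω₁+ω₂+ω₃+ω₄ = -19.5000  →  vx = (0.08/4)·-19.5000 = -0.3900
−ω₁+ω₂+ω₃−ω₄ = 0.5000  →  vy = (0.08/4)·0.5000 = 0.0100
−ω₁+ω₂−ω₃+ω₄ = -8.5000  →  ωz = (0.08/0.9600)·-8.5000 = -0.7083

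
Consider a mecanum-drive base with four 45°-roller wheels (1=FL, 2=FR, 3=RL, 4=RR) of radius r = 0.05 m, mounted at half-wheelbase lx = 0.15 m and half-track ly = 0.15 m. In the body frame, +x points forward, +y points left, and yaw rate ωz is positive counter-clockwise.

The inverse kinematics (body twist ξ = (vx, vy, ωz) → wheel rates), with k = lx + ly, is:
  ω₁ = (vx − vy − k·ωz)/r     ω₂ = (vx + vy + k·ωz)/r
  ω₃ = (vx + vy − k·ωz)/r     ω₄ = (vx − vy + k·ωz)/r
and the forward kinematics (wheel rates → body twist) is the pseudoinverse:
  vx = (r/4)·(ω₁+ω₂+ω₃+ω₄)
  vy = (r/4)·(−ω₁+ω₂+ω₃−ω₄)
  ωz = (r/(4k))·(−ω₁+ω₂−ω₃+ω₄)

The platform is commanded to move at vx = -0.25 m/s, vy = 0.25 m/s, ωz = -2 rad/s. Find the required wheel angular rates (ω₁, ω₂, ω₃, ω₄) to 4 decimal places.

(2.0000, -12.0000, 12.0000, -22.0000)

k = lx + ly = 0.15 + 0.15 = 0.3000;  k·ωz = 0.3000·-2 = -0.6000
ω₁ (FL) = (vx − vy − k·ωz)/r = 0.1000/0.05 = 2.0000
ω₂ (FR) = (vx + vy + k·ωz)/r = -0.6000/0.05 = -12.0000
ω₃ (RL) = (vx + vy − k·ωz)/r = 0.6000/0.05 = 12.0000
ω₄ (RR) = (vx − vy + k·ωz)/r = -1.1000/0.05 = -22.0000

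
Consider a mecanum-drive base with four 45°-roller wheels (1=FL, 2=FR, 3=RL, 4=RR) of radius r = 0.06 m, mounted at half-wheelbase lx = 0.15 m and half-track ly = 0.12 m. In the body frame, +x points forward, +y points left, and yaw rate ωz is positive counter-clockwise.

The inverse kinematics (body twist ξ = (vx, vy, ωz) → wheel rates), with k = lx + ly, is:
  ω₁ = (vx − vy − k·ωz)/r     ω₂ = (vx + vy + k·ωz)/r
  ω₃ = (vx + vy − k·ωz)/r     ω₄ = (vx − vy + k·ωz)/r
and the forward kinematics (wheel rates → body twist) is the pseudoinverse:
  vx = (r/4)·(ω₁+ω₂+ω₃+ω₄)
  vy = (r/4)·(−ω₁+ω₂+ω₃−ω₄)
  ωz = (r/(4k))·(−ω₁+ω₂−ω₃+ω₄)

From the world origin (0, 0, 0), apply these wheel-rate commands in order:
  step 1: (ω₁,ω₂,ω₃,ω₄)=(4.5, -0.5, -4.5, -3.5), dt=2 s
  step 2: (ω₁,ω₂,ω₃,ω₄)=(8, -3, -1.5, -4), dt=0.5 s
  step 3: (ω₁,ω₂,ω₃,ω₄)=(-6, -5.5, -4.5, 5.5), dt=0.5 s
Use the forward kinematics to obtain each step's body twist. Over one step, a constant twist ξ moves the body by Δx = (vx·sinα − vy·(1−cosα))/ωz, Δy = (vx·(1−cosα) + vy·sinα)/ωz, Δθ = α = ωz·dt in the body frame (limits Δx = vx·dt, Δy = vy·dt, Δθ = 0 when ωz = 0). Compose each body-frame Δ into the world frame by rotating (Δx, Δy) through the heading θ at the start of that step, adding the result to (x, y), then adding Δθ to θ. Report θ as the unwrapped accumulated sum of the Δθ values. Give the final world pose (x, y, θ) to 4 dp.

(-0.3015, -0.2034, -0.5278)

step 1: ξ=(vx,vy,ωz)=(-0.0600, -0.0900, -0.2222), dt=2.0 → body Δ=(-0.1554, -0.1479, -0.4444) → world pose (-0.1554, -0.1479, -0.4444)
step 2: ξ=(vx,vy,ωz)=(-0.0075, -0.1275, -0.7500), dt=0.5 → body Δ=(-0.0155, -0.0616, -0.3750) → world pose (-0.1959, -0.1968, -0.8194)
step 3: ξ=(vx,vy,ωz)=(-0.1575, -0.1425, 0.5833), dt=0.5 → body Δ=(-0.0673, -0.0816, 0.2917) → world pose (-0.3015, -0.2034, -0.5278)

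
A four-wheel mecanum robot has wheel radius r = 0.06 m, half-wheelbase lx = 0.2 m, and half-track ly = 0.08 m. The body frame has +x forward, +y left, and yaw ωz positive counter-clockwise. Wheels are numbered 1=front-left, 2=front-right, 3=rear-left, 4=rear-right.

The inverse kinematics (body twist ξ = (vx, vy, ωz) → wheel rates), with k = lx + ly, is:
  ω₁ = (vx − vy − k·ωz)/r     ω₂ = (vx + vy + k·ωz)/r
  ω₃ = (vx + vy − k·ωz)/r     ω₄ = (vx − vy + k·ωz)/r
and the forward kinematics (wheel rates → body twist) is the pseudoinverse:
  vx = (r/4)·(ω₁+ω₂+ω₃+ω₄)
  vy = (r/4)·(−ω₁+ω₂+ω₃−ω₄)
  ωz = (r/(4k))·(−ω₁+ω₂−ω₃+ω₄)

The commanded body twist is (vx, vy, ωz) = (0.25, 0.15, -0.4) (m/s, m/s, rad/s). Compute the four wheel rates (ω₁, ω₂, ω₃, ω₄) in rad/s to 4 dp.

(3.5333, 4.8000, 8.5333, -0.2000)

k = lx + ly = 0.2 + 0.08 = 0.2800;  k·ωz = 0.2800·-0.4 = -0.1120
ω₁ (FL) = (vx − vy − k·ωz)/r = 0.2120/0.06 = 3.5333
ω₂ (FR) = (vx + vy + k·ωz)/r = 0.2880/0.06 = 4.8000
ω₃ (RL) = (vx + vy − k·ωz)/r = 0.5120/0.06 = 8.5333
ω₄ (RR) = (vx − vy + k·ωz)/r = -0.0120/0.06 = -0.2000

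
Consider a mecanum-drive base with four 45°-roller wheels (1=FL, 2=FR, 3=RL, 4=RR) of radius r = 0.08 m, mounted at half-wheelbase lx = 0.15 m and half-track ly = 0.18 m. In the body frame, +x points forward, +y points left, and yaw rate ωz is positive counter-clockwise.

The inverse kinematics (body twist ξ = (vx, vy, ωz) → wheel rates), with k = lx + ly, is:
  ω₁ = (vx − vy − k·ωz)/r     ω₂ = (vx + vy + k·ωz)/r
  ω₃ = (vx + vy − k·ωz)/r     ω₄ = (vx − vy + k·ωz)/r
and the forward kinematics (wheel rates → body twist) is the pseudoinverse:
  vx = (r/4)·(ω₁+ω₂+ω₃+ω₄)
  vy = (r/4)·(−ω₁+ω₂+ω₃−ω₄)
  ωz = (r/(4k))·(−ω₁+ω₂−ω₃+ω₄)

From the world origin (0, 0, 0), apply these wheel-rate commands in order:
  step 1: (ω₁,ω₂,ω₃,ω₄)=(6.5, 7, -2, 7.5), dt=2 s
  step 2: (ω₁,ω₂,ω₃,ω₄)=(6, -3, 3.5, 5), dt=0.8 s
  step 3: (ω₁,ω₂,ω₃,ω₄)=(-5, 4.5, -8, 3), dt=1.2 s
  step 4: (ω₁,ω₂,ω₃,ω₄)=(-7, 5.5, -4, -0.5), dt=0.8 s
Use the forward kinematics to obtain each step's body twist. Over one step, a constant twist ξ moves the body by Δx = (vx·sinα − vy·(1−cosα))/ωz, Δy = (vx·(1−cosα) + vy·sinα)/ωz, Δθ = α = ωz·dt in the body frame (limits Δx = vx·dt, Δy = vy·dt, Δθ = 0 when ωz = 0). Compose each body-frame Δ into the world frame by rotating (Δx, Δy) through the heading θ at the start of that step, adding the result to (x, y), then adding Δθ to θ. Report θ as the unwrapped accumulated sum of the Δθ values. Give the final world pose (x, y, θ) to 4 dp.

step 1: ξ=(vx,vy,ωz)=(0.3800, -0.1800, 0.6061), dt=2.0 → body Δ=(0.7798, 0.1288, 1.2121) → world pose (0.7798, 0.1288, 1.2121)
step 2: ξ=(vx,vy,ωz)=(0.2300, -0.2100, -0.4545), dt=0.8 → body Δ=(0.1498, -0.1974, -0.3636) → world pose (1.0173, 0.1997, 0.8485)
step 3: ξ=(vx,vy,ωz)=(-0.1100, -0.0300, 1.2424), dt=1.2 → body Δ=(-0.0660, -0.1055, 1.4909) → world pose (1.0528, 0.0804, 2.3394)
step 4: ξ=(vx,vy,ωz)=(-0.1200, 0.1800, 0.9697), dt=0.8 → body Δ=(-0.1398, 0.0946, 0.7758) → world pose (1.0820, -0.0858, 3.1152)

(1.0820, -0.0858, 3.1152)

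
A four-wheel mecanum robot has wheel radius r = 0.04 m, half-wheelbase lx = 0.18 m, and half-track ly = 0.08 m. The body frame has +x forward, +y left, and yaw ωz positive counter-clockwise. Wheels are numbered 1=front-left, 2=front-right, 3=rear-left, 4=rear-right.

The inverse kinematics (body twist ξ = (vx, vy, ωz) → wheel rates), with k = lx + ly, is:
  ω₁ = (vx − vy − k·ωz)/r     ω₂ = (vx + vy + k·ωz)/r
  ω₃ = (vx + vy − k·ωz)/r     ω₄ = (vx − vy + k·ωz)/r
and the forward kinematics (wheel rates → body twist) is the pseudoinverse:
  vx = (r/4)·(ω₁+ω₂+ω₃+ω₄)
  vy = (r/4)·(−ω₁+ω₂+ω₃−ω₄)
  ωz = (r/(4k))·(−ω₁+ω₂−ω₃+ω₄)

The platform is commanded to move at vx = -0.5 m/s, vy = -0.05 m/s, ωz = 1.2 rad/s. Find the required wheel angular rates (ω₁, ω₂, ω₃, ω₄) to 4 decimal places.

k = lx + ly = 0.18 + 0.08 = 0.2600;  k·ωz = 0.2600·1.2 = 0.3120
ω₁ (FL) = (vx − vy − k·ωz)/r = -0.7620/0.04 = -19.0500
ω₂ (FR) = (vx + vy + k·ωz)/r = -0.2380/0.04 = -5.9500
ω₃ (RL) = (vx + vy − k·ωz)/r = -0.8620/0.04 = -21.5500
ω₄ (RR) = (vx − vy + k·ωz)/r = -0.1380/0.04 = -3.4500

(-19.0500, -5.9500, -21.5500, -3.4500)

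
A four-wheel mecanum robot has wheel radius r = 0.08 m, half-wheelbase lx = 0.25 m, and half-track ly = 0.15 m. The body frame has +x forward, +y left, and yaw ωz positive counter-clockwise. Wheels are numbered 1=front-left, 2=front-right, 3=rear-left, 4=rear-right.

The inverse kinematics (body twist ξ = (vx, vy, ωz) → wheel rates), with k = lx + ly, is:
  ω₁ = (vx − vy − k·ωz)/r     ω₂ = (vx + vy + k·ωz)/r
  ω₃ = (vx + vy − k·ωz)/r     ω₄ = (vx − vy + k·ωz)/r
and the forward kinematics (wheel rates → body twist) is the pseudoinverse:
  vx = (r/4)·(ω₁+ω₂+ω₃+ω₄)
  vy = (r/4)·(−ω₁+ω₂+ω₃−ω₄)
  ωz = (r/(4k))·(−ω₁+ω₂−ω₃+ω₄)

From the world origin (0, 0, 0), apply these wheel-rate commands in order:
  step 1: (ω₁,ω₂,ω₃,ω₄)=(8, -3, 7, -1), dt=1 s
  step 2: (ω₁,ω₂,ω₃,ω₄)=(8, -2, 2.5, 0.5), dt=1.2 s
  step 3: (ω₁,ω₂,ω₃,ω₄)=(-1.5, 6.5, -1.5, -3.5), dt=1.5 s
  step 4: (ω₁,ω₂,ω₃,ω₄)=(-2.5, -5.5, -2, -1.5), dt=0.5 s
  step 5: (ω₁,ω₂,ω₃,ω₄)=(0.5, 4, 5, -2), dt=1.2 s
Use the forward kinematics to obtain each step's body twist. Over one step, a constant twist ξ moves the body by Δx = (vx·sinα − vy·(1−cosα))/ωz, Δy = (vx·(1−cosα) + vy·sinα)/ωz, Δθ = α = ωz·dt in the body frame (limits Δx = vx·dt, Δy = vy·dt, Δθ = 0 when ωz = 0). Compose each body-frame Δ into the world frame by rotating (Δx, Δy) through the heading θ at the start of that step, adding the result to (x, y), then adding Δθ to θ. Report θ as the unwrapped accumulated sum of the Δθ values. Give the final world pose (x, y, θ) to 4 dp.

step 1: ξ=(vx,vy,ωz)=(0.2200, -0.0600, -0.9500), dt=1.0 → body Δ=(0.1619, -0.1482, -0.9500) → world pose (0.1619, -0.1482, -0.9500)
step 2: ξ=(vx,vy,ωz)=(0.1800, -0.1600, -0.6000), dt=1.2 → body Δ=(0.1316, -0.2503, -0.7200) → world pose (0.0349, -0.4009, -1.6700)
step 3: ξ=(vx,vy,ωz)=(0.0000, 0.2000, 0.3000), dt=1.5 → body Δ=(-0.0664, 0.2900, 0.4500) → world pose (0.3300, -0.3636, -1.2200)
step 4: ξ=(vx,vy,ωz)=(-0.2300, -0.0700, -0.1250), dt=0.5 → body Δ=(-0.1160, -0.0314, -0.0625) → world pose (0.2607, -0.2654, -1.2825)
step 5: ξ=(vx,vy,ωz)=(0.1500, 0.2100, -0.1750), dt=1.2 → body Δ=(0.2050, 0.2313, -0.2100) → world pose (0.5408, -0.3962, -1.4925)

(0.5408, -0.3962, -1.4925)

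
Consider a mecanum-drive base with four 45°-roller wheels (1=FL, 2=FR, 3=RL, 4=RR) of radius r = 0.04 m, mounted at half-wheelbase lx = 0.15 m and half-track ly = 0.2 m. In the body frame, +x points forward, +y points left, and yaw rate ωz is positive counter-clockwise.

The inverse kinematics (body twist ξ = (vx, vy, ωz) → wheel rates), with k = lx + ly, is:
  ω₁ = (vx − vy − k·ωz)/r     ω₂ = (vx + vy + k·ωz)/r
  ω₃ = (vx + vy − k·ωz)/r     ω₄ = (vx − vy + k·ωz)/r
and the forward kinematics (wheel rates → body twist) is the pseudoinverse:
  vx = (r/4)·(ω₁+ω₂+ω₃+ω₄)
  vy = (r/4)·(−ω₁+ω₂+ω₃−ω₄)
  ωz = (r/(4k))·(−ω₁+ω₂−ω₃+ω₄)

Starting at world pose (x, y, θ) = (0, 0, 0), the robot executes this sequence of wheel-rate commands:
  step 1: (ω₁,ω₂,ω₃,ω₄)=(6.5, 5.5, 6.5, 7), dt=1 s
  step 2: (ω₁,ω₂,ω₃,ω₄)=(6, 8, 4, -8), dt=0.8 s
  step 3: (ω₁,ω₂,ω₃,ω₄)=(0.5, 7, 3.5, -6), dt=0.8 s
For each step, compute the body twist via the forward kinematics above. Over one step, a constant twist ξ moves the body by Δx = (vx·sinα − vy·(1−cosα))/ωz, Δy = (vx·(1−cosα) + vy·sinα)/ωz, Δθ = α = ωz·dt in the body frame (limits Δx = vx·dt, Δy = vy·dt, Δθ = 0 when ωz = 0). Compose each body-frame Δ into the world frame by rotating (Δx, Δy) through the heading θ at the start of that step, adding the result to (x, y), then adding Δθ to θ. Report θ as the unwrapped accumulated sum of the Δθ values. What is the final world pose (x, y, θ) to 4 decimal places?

(0.4219, 0.1959, -0.3114)

step 1: ξ=(vx,vy,ωz)=(0.2550, -0.0150, -0.0143), dt=1.0 → body Δ=(0.2549, -0.0168, -0.0143) → world pose (0.2549, -0.0168, -0.0143)
step 2: ξ=(vx,vy,ωz)=(0.1000, 0.1400, -0.2857), dt=0.8 → body Δ=(0.0920, 0.1019, -0.2286) → world pose (0.3484, 0.0838, -0.2429)
step 3: ξ=(vx,vy,ωz)=(0.0500, 0.1600, -0.0857), dt=0.8 → body Δ=(0.0444, 0.1265, -0.0686) → world pose (0.4219, 0.1959, -0.3114)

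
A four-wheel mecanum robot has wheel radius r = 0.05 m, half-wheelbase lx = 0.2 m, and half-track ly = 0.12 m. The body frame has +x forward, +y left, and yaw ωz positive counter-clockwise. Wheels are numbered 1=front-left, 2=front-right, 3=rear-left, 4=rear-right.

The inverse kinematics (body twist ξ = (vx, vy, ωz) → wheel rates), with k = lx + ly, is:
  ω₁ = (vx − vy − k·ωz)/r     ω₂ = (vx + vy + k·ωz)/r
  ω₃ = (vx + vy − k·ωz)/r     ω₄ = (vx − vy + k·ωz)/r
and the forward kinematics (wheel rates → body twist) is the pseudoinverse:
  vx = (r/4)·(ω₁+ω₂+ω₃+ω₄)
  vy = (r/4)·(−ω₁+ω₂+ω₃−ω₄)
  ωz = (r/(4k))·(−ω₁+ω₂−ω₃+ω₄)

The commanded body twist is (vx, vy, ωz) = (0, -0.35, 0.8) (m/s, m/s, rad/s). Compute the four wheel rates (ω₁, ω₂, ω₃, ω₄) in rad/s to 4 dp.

k = lx + ly = 0.2 + 0.12 = 0.3200;  k·ωz = 0.3200·0.8 = 0.2560
ω₁ (FL) = (vx − vy − k·ωz)/r = 0.0940/0.05 = 1.8800
ω₂ (FR) = (vx + vy + k·ωz)/r = -0.0940/0.05 = -1.8800
ω₃ (RL) = (vx + vy − k·ωz)/r = -0.6060/0.05 = -12.1200
ω₄ (RR) = (vx − vy + k·ωz)/r = 0.6060/0.05 = 12.1200

(1.8800, -1.8800, -12.1200, 12.1200)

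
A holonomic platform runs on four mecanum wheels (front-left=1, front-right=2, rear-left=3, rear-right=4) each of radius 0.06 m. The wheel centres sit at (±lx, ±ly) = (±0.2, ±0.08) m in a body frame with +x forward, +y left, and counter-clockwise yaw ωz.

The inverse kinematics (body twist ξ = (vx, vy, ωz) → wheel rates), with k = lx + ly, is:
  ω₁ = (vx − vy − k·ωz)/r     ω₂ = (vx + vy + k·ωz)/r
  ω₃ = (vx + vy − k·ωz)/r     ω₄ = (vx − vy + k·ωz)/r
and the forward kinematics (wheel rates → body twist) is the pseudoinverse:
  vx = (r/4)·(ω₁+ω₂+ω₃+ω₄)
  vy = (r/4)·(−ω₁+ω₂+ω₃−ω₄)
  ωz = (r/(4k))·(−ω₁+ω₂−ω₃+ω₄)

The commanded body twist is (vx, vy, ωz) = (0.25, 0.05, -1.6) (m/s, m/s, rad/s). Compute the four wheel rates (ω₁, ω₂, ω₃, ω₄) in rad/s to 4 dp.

k = lx + ly = 0.2 + 0.08 = 0.2800;  k·ωz = 0.2800·-1.6 = -0.4480
ω₁ (FL) = (vx − vy − k·ωz)/r = 0.6480/0.06 = 10.8000
ω₂ (FR) = (vx + vy + k·ωz)/r = -0.1480/0.06 = -2.4667
ω₃ (RL) = (vx + vy − k·ωz)/r = 0.7480/0.06 = 12.4667
ω₄ (RR) = (vx − vy + k·ωz)/r = -0.2480/0.06 = -4.1333

(10.8000, -2.4667, 12.4667, -4.1333)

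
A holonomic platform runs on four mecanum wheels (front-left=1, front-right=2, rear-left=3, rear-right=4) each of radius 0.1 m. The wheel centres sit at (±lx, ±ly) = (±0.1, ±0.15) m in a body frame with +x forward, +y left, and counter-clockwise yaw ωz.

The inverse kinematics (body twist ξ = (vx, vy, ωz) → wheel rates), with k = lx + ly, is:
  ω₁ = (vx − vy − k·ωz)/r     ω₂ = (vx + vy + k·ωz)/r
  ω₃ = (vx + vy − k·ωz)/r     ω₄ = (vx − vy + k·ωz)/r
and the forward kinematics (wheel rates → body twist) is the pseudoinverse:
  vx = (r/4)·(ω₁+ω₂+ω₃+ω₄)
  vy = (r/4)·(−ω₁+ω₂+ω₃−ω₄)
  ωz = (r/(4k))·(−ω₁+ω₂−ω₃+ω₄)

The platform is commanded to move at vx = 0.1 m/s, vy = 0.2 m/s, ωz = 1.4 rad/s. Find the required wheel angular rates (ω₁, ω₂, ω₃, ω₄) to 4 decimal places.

k = lx + ly = 0.1 + 0.15 = 0.2500;  k·ωz = 0.2500·1.4 = 0.3500
ω₁ (FL) = (vx − vy − k·ωz)/r = -0.4500/0.1 = -4.5000
ω₂ (FR) = (vx + vy + k·ωz)/r = 0.6500/0.1 = 6.5000
ω₃ (RL) = (vx + vy − k·ωz)/r = -0.0500/0.1 = -0.5000
ω₄ (RR) = (vx − vy + k·ωz)/r = 0.2500/0.1 = 2.5000

(-4.5000, 6.5000, -0.5000, 2.5000)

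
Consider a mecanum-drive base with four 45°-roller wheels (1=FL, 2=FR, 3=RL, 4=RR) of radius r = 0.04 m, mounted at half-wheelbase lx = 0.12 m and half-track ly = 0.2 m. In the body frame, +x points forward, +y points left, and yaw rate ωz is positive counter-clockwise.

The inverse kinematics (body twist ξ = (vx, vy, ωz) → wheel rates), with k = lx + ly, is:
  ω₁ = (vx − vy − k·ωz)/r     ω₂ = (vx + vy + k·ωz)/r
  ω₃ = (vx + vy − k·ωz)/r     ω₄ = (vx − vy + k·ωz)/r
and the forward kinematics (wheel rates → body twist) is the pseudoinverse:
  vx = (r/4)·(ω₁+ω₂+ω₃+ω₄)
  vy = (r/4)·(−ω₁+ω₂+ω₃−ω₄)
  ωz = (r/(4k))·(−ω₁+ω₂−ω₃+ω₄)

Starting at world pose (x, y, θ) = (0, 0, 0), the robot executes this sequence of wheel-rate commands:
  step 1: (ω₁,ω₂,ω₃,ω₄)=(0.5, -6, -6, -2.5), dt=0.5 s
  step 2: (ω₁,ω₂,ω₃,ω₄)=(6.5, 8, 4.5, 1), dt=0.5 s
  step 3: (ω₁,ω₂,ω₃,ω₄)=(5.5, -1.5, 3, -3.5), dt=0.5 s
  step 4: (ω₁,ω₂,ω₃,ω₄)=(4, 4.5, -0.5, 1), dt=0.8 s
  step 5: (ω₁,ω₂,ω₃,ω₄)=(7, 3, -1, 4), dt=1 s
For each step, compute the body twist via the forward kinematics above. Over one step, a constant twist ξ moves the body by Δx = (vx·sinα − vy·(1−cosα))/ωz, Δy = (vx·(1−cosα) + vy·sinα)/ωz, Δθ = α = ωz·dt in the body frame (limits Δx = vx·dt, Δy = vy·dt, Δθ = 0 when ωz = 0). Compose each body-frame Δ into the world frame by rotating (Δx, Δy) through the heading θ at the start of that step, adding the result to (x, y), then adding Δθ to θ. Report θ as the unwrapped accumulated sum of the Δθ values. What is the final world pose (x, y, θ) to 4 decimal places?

step 1: ξ=(vx,vy,ωz)=(-0.1400, -0.1000, -0.0938), dt=0.5 → body Δ=(-0.0711, -0.0483, -0.0469) → world pose (-0.0711, -0.0483, -0.0469)
step 2: ξ=(vx,vy,ωz)=(0.2000, 0.0500, -0.0625), dt=0.5 → body Δ=(0.1004, 0.0234, -0.0312) → world pose (0.0302, -0.0296, -0.0781)
step 3: ξ=(vx,vy,ωz)=(0.0350, -0.0050, -0.4219), dt=0.5 → body Δ=(0.0171, -0.0043, -0.2109) → world pose (0.0469, -0.0353, -0.2891)
step 4: ξ=(vx,vy,ωz)=(0.0900, -0.0100, 0.0625), dt=0.8 → body Δ=(0.0722, -0.0062, 0.0500) → world pose (0.1143, -0.0618, -0.2391)
step 5: ξ=(vx,vy,ωz)=(0.1300, -0.0900, 0.0312), dt=1.0 → body Δ=(0.1314, -0.0880, 0.0312) → world pose (0.2212, -0.1784, -0.2078)

(0.2212, -0.1784, -0.2078)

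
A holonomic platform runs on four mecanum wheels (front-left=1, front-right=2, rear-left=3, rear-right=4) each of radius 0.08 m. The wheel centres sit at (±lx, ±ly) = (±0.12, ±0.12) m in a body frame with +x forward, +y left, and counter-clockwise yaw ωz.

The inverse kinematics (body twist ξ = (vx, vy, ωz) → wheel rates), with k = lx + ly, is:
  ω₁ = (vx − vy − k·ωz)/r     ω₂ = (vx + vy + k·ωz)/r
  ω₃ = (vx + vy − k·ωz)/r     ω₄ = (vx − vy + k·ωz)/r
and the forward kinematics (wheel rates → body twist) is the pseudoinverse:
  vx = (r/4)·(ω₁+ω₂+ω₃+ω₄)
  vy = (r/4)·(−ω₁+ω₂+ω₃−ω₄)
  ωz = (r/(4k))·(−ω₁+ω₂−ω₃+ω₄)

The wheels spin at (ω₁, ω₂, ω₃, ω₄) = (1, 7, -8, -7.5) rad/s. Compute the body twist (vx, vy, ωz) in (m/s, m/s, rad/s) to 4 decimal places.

k = lx + ly = 0.12 + 0.12 = 0.2400
ω₁+ω₂+ω₃+ω₄ = -7.5000  →  vx = (0.08/4)·-7.5000 = -0.1500
−ω₁+ω₂+ω₃−ω₄ = 5.5000  →  vy = (0.08/4)·5.5000 = 0.1100
−ω₁+ω₂−ω₃+ω₄ = 6.5000  →  ωz = (0.08/0.9600)·6.5000 = 0.5417

(-0.1500, 0.1100, 0.5417)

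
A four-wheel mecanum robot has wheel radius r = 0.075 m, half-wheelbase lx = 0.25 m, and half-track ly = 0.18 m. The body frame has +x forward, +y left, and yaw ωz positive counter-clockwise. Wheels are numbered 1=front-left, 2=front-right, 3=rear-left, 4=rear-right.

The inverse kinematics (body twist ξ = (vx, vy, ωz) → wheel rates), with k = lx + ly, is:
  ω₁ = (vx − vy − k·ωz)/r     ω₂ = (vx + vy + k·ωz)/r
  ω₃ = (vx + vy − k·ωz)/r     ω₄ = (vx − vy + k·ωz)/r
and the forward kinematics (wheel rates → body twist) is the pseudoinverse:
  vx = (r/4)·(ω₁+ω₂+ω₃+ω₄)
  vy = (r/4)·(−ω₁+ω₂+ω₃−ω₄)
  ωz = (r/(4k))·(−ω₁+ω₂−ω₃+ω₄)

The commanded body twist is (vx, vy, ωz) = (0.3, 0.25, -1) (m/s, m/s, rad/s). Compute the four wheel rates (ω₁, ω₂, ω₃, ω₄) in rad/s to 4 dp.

k = lx + ly = 0.25 + 0.18 = 0.4300;  k·ωz = 0.4300·-1 = -0.4300
ω₁ (FL) = (vx − vy − k·ωz)/r = 0.4800/0.075 = 6.4000
ω₂ (FR) = (vx + vy + k·ωz)/r = 0.1200/0.075 = 1.6000
ω₃ (RL) = (vx + vy − k·ωz)/r = 0.9800/0.075 = 13.0667
ω₄ (RR) = (vx − vy + k·ωz)/r = -0.3800/0.075 = -5.0667

(6.4000, 1.6000, 13.0667, -5.0667)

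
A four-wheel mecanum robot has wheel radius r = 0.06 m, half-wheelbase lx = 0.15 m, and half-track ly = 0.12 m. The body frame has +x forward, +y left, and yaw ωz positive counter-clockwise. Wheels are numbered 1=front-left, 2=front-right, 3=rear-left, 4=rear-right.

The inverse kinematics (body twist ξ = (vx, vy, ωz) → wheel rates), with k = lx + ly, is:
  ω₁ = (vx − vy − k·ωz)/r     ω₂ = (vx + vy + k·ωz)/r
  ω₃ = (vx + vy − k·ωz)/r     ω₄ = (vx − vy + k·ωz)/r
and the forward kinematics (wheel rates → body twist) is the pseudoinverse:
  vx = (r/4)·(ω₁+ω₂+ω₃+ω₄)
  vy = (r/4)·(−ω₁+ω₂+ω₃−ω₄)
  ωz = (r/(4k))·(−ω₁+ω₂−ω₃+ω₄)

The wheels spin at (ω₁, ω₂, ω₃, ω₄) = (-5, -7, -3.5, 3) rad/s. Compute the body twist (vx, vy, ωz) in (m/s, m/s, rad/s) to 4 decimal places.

(-0.1875, -0.1275, 0.2500)

k = lx + ly = 0.15 + 0.12 = 0.2700
ω₁+ω₂+ω₃+ω₄ = -12.5000  →  vx = (0.06/4)·-12.5000 = -0.1875
−ω₁+ω₂+ω₃−ω₄ = -8.5000  →  vy = (0.06/4)·-8.5000 = -0.1275
−ω₁+ω₂−ω₃+ω₄ = 4.5000  →  ωz = (0.06/1.0800)·4.5000 = 0.2500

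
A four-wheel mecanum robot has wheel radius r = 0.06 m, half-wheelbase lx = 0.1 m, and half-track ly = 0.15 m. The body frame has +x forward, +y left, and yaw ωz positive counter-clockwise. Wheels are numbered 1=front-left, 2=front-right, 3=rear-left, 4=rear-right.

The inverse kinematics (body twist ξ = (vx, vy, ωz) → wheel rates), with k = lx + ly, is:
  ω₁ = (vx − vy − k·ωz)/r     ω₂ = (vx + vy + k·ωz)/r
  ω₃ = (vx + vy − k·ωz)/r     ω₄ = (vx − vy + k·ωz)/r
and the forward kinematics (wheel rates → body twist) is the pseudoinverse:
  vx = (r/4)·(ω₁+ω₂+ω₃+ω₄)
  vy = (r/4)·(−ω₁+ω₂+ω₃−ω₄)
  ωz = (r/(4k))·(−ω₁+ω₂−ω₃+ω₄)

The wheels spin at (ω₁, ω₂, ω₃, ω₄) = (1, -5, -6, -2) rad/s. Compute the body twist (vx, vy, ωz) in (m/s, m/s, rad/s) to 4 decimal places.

k = lx + ly = 0.1 + 0.15 = 0.2500
ω₁+ω₂+ω₃+ω₄ = -12.0000  →  vx = (0.06/4)·-12.0000 = -0.1800
−ω₁+ω₂+ω₃−ω₄ = -10.0000  →  vy = (0.06/4)·-10.0000 = -0.1500
−ω₁+ω₂−ω₃+ω₄ = -2.0000  →  ωz = (0.06/1.0000)·-2.0000 = -0.1200

(-0.1800, -0.1500, -0.1200)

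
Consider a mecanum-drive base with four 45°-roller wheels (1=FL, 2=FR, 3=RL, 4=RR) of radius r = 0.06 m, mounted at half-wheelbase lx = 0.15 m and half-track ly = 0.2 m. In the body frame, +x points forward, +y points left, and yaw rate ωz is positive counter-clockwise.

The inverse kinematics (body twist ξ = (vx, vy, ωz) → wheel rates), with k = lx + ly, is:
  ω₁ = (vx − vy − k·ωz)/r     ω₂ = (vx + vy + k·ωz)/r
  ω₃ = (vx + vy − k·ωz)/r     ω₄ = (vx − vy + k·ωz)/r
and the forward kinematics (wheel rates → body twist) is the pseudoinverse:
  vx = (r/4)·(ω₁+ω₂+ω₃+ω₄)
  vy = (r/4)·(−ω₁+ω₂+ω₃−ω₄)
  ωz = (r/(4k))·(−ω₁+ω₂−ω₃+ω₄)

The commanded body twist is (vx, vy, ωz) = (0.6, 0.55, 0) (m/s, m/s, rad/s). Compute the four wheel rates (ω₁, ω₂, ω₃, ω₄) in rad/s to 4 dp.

k = lx + ly = 0.15 + 0.2 = 0.3500;  k·ωz = 0.3500·0 = 0.0000
ω₁ (FL) = (vx − vy − k·ωz)/r = 0.0500/0.06 = 0.8333
ω₂ (FR) = (vx + vy + k·ωz)/r = 1.1500/0.06 = 19.1667
ω₃ (RL) = (vx + vy − k·ωz)/r = 1.1500/0.06 = 19.1667
ω₄ (RR) = (vx − vy + k·ωz)/r = 0.0500/0.06 = 0.8333

(0.8333, 19.1667, 19.1667, 0.8333)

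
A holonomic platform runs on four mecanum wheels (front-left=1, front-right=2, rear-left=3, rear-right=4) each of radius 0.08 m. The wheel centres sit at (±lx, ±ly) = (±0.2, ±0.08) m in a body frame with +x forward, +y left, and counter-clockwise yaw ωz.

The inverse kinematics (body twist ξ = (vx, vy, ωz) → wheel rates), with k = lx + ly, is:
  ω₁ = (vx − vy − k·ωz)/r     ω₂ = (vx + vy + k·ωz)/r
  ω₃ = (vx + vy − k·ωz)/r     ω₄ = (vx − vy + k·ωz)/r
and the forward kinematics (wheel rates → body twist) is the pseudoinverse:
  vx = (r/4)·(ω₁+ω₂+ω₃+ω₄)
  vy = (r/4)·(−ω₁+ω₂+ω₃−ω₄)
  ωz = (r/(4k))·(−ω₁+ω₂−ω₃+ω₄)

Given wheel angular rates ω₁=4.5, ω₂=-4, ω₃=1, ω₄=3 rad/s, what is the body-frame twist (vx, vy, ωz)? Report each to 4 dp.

k = lx + ly = 0.2 + 0.08 = 0.2800
ω₁+ω₂+ω₃+ω₄ = 4.5000  →  vx = (0.08/4)·4.5000 = 0.0900
−ω₁+ω₂+ω₃−ω₄ = -10.5000  →  vy = (0.08/4)·-10.5000 = -0.2100
−ω₁+ω₂−ω₃+ω₄ = -6.5000  →  ωz = (0.08/1.1200)·-6.5000 = -0.4643

(0.0900, -0.2100, -0.4643)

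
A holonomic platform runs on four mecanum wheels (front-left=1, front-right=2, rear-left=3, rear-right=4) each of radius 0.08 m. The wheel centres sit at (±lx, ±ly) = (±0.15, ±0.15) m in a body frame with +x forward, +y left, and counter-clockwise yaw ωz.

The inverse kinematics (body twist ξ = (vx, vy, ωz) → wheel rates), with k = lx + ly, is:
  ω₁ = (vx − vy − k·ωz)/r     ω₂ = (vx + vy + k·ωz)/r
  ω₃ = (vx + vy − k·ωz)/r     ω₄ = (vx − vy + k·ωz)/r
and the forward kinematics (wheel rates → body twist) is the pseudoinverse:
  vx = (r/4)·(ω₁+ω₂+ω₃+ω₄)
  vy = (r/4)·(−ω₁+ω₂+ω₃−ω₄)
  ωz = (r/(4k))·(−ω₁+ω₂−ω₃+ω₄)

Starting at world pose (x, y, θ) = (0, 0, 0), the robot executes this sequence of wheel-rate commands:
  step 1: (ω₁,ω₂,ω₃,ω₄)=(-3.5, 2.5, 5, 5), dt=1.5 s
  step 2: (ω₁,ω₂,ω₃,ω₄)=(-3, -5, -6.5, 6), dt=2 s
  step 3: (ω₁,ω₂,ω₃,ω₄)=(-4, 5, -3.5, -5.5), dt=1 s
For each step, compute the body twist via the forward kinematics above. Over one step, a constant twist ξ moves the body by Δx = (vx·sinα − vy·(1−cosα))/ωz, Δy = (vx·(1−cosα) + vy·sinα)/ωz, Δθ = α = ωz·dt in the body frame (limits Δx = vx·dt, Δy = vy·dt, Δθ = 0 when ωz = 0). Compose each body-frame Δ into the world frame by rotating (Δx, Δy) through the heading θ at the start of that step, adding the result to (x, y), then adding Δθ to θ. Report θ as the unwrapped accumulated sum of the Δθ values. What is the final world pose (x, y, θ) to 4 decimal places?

(0.5580, -0.4554, 2.4667)

step 1: ξ=(vx,vy,ωz)=(0.1800, 0.1200, 0.4000), dt=1.5 → body Δ=(0.2017, 0.2480, 0.6000) → world pose (0.2017, 0.2480, 0.6000)
step 2: ξ=(vx,vy,ωz)=(-0.1700, -0.2900, 0.7000), dt=2.0 → body Δ=(0.1045, -0.6098, 1.4000) → world pose (0.6323, -0.1963, 2.0000)
step 3: ξ=(vx,vy,ωz)=(-0.1600, 0.2200, 0.4667), dt=1.0 → body Δ=(-0.2047, 0.1754, 0.4667) → world pose (0.5580, -0.4554, 2.4667)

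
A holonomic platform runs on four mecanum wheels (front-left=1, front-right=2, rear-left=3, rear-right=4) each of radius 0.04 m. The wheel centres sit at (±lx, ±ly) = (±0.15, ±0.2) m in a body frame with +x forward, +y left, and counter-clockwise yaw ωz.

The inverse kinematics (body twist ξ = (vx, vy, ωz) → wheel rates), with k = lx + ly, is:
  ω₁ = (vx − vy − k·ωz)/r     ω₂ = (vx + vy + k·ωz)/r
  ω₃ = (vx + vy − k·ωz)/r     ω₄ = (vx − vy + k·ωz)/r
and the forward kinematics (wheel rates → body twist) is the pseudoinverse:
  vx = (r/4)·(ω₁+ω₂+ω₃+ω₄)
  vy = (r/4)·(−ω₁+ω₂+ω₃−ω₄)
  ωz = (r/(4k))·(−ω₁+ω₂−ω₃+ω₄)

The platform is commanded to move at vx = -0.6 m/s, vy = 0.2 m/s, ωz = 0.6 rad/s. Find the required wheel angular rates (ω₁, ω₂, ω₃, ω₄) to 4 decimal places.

k = lx + ly = 0.15 + 0.2 = 0.3500;  k·ωz = 0.3500·0.6 = 0.2100
ω₁ (FL) = (vx − vy − k·ωz)/r = -1.0100/0.04 = -25.2500
ω₂ (FR) = (vx + vy + k·ωz)/r = -0.1900/0.04 = -4.7500
ω₃ (RL) = (vx + vy − k·ωz)/r = -0.6100/0.04 = -15.2500
ω₄ (RR) = (vx − vy + k·ωz)/r = -0.5900/0.04 = -14.7500

(-25.2500, -4.7500, -15.2500, -14.7500)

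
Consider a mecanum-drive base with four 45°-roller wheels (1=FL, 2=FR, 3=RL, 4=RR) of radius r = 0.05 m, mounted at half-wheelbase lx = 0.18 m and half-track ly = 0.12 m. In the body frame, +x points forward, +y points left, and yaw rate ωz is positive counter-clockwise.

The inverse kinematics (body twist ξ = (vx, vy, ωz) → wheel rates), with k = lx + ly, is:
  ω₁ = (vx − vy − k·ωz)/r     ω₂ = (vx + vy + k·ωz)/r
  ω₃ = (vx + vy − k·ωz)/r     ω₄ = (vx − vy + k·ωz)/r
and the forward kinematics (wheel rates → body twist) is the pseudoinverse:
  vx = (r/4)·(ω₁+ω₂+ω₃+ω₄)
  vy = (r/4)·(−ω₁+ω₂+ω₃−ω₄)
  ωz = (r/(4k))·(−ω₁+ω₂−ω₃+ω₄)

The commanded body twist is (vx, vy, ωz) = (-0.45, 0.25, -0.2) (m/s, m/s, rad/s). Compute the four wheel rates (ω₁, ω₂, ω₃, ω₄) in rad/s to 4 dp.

k = lx + ly = 0.18 + 0.12 = 0.3000;  k·ωz = 0.3000·-0.2 = -0.0600
ω₁ (FL) = (vx − vy − k·ωz)/r = -0.6400/0.05 = -12.8000
ω₂ (FR) = (vx + vy + k·ωz)/r = -0.2600/0.05 = -5.2000
ω₃ (RL) = (vx + vy − k·ωz)/r = -0.1400/0.05 = -2.8000
ω₄ (RR) = (vx − vy + k·ωz)/r = -0.7600/0.05 = -15.2000

(-12.8000, -5.2000, -2.8000, -15.2000)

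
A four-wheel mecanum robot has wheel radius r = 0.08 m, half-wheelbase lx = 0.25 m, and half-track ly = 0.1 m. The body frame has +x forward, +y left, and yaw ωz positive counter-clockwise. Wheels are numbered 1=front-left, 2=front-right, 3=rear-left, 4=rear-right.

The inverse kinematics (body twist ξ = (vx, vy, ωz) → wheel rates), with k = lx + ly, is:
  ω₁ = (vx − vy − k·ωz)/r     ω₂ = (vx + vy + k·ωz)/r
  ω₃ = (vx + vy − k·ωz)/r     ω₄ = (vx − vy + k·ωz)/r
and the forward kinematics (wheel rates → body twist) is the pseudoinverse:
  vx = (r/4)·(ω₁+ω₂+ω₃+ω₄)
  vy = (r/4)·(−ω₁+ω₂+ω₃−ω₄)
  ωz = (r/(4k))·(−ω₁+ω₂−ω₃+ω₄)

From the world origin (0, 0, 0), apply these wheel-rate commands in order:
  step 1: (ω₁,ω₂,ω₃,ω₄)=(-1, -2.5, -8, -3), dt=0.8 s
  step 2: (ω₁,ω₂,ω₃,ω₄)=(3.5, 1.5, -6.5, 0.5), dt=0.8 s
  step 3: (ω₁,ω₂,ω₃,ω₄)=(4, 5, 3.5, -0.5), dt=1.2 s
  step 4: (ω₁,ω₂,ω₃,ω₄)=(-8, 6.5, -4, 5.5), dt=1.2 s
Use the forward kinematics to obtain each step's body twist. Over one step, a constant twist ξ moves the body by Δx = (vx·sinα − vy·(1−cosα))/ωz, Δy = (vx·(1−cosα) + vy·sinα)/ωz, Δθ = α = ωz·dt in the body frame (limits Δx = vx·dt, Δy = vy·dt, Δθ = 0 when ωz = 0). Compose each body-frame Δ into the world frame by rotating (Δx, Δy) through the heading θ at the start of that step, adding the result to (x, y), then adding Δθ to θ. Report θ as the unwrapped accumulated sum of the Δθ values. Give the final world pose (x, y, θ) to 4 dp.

step 1: ξ=(vx,vy,ωz)=(-0.2900, -0.1300, 0.2000), dt=0.8 → body Δ=(-0.2227, -0.1221, 0.1600) → world pose (-0.2227, -0.1221, 0.1600)
step 2: ξ=(vx,vy,ωz)=(-0.0200, -0.1800, 0.2857), dt=0.8 → body Δ=(0.0005, -0.1446, 0.2286) → world pose (-0.1992, -0.2647, 0.3886)
step 3: ξ=(vx,vy,ωz)=(0.2400, 0.1000, -0.1714), dt=1.2 → body Δ=(0.2983, 0.0896, -0.2057) → world pose (0.0429, -0.0688, 0.1829)
step 4: ξ=(vx,vy,ωz)=(0.0000, 0.1000, 1.3714), dt=1.2 → body Δ=(-0.0784, 0.0727, 1.6457) → world pose (-0.0474, -0.0115, 1.8286)

(-0.0474, -0.0115, 1.8286)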